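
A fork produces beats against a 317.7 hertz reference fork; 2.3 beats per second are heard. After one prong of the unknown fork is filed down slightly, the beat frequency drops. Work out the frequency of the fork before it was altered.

315.4 Hz

|f − 317.7| = 2.3, so the fork was at either 315.4 Hz or 320 Hz.
Filing a prong removes mass and raises the fork's frequency; the adjustment raises the fork's frequency.
The beat rate fell, so the adjustment moved the fork toward 317.7 Hz — it must have started below the reference.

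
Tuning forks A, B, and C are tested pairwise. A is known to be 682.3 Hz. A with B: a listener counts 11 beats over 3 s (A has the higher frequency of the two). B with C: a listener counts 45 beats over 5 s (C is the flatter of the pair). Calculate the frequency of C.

669.6333 Hz

A–B: Beat frequency = 11/3 = 3.6667 Hz.
B is below A, so f_B = 682.3 − 3.6667 = 678.6333 Hz.
B–C: Beat frequency = 45/5 = 9 Hz.
C is below B, so f_C = 678.6333 − 9 = 669.6333 Hz.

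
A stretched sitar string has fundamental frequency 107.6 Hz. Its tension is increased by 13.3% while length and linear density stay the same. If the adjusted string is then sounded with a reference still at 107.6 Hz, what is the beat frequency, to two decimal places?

For a string, f ∝ √T, so the new frequency is 107.6·√1.133 = 114.5321 Hz.
f_beat = |114.5321 − 107.6| = 6.93 Hz.

6.93 Hz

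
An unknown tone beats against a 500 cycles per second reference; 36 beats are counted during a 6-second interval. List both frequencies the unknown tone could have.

Beat frequency = 36/6 = 6 Hz.
|f − 500| = 6, so f = 500 ± 6.

494 Hz or 506 Hz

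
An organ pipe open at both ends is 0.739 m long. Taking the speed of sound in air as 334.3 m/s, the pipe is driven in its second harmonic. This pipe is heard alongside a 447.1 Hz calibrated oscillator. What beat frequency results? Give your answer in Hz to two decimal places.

Open pipe: f_n = n·v/(2L) = 2·334.3/(2·0.739) = 452.3681 Hz.
f_beat = |452.3681 − 447.1| = 5.27 Hz.

5.27 Hz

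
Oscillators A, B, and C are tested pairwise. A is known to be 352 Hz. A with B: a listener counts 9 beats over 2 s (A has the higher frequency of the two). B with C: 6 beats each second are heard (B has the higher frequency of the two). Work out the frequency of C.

341.5 Hz

A–B: Beat frequency = 9/2 = 4.5 Hz.
B is below A, so f_B = 352 − 4.5 = 347.5 Hz.
C is below B, so f_C = 347.5 − 6 = 341.5 Hz.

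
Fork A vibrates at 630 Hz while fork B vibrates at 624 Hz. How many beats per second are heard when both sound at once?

6 Hz

Beats arise from superposition of two nearby frequencies; the beat rate is |f₁ − f₂|.
|630 − 624| = 6 Hz.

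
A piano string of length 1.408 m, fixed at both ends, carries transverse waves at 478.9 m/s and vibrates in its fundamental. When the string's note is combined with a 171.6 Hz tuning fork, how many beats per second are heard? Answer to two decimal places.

For a string fixed at both ends, f_n = n·v/(2L) = 1·478.9/(2·1.408) = 170.0639 Hz.
f_beat = |170.0639 − 171.6| = 1.54 Hz.

1.54 Hz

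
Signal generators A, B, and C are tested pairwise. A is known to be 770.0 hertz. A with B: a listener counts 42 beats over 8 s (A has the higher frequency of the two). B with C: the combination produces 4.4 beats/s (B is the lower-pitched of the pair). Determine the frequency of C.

A–B: Beat frequency = 42/8 = 5.25 Hz.
B is below A, so f_B = 770.0 − 5.25 = 764.75 Hz.
C is above B, so f_C = 764.75 + 4.4 = 769.15 Hz.

769.15 Hz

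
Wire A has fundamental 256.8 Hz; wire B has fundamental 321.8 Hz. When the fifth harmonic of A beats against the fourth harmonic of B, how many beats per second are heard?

3.2 Hz

Fifth harmonic of the first: 5·256.8 = 1284.0 Hz.
Fourth harmonic of the second: 4·321.8 = 1287.2 Hz.
f_beat = |1284.0 − 1287.2| = 3.2 Hz.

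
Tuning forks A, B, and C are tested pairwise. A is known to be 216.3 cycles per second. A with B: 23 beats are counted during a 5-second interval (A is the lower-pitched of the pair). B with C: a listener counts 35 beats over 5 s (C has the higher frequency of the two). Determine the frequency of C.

A–B: Beat frequency = 23/5 = 4.6 Hz.
B is above A, so f_B = 216.3 + 4.6 = 220.9 Hz.
B–C: Beat frequency = 35/5 = 7 Hz.
C is above B, so f_C = 220.9 + 7 = 227.9 Hz.

227.9 Hz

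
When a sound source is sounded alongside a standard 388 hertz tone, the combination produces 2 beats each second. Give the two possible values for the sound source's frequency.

|f − 388| = 2, so f = 388 ± 2.

386 Hz or 390 Hz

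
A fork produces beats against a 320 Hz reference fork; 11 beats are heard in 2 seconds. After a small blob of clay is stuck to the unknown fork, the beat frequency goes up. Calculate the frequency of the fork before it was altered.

314.5 Hz

Beat frequency = 11/2 = 5.5 Hz.
|f − 320| = 5.5, so the fork was at either 314.5 Hz or 325.5 Hz.
Adding mass to a fork lowers its frequency; the adjustment lowers the fork's frequency.
The beat rate rose, so the adjustment moved the fork further from 320 Hz — it was already below the reference.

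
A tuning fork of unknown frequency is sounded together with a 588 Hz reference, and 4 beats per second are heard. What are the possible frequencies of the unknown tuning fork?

|f − 588| = 4, so f = 588 ± 4.

584 Hz or 592 Hz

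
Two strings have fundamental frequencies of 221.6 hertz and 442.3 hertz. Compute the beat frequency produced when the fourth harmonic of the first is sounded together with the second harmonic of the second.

1.8 Hz

Fourth harmonic of the first: 4·221.6 = 886.4 Hz.
Second harmonic of the second: 2·442.3 = 884.6 Hz.
f_beat = |886.4 − 884.6| = 1.8 Hz.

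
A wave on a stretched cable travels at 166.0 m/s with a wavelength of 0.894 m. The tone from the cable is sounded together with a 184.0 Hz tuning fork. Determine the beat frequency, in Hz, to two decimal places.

1.68 Hz

Source frequency f = v/λ = 166.0/0.894 = 185.6823 Hz.
f_beat = |185.6823 − 184.0| = 1.68 Hz.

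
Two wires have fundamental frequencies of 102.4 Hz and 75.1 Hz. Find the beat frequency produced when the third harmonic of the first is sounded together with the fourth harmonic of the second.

Third harmonic of the first: 3·102.4 = 307.2 Hz.
Fourth harmonic of the second: 4·75.1 = 300.4 Hz.
f_beat = |307.2 − 300.4| = 6.8 Hz.

6.8 Hz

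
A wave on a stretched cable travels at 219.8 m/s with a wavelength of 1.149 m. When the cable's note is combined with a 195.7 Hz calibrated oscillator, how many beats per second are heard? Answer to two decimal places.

Source frequency f = v/λ = 219.8/1.149 = 191.2968 Hz.
f_beat = |191.2968 − 195.7| = 4.40 Hz.

4.40 Hz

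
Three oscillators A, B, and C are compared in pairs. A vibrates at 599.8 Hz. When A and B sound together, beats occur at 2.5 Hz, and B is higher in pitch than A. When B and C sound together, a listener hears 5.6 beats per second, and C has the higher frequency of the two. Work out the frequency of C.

B is above A, so f_B = 599.8 + 2.5 = 602.3 Hz.
C is above B, so f_C = 602.3 + 5.6 = 607.9 Hz.

607.9 Hz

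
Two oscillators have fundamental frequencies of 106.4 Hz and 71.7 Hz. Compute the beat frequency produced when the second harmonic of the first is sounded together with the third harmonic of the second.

Second harmonic of the first: 2·106.4 = 212.8 Hz.
Third harmonic of the second: 3·71.7 = 215.1 Hz.
f_beat = |212.8 − 215.1| = 2.3 Hz.

2.3 Hz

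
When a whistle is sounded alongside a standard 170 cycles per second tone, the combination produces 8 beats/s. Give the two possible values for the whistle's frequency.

|f − 170| = 8, so f = 170 ± 8.

162 Hz or 178 Hz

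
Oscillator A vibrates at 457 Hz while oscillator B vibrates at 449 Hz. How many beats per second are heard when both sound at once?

Beats arise from superposition of two nearby frequencies; the beat rate is |f₁ − f₂|.
|457 − 449| = 8 Hz.

8 Hz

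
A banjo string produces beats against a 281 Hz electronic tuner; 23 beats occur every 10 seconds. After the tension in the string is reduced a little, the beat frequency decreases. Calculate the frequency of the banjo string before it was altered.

Beat frequency = 23/10 = 2.3 Hz.
|f − 281| = 2.3, so the banjo string was at either 278.7 Hz or 283.3 Hz.
Lower tension means lower frequency; the adjustment lowers the banjo string's frequency.
The beat rate fell, so the adjustment moved the banjo string toward 281 Hz — it must have started above the reference.

283.3 Hz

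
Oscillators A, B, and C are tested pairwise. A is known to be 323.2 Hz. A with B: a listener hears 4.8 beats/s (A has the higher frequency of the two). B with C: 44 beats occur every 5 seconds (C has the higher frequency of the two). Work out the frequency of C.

B is below A, so f_B = 323.2 − 4.8 = 318.4 Hz.
B–C: Beat frequency = 44/5 = 8.8 Hz.
C is above B, so f_C = 318.4 + 8.8 = 327.2 Hz.

327.2 Hz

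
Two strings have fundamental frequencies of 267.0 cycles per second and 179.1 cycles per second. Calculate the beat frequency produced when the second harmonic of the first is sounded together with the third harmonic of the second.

3.3 Hz

Second harmonic of the first: 2·267.0 = 534.0 Hz.
Third harmonic of the second: 3·179.1 = 537.3 Hz.
f_beat = |534.0 − 537.3| = 3.3 Hz.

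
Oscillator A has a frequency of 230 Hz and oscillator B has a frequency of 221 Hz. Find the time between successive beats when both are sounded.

0.111 s

f_beat = |230 − 221| = 9 Hz.
Beat period T = 1 / f_beat = 1 / 9 s.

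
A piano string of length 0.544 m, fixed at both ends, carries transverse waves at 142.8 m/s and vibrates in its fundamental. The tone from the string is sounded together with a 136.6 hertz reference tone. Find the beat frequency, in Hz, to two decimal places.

5.35 Hz

For a string fixed at both ends, f_n = n·v/(2L) = 1·142.8/(2·0.544) = 131.2500 Hz.
f_beat = |131.2500 − 136.6| = 5.35 Hz.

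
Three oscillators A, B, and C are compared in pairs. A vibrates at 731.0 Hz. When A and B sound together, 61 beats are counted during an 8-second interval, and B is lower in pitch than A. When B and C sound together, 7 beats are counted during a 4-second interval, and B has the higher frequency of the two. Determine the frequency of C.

A–B: Beat frequency = 61/8 = 7.625 Hz.
B is below A, so f_B = 731.0 − 7.625 = 723.375 Hz.
B–C: Beat frequency = 7/4 = 1.75 Hz.
C is below B, so f_C = 723.375 − 1.75 = 721.625 Hz.

721.625 Hz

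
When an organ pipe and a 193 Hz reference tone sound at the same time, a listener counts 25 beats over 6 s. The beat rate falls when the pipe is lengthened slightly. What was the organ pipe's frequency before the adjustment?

Beat frequency = 25/6 = 4.1667 Hz.
|f − 193| = 4.1667, so the organ pipe was at either 188.8333 Hz or 197.1667 Hz.
A longer pipe has a lower fundamental; the adjustment lowers the organ pipe's frequency.
The beat rate fell, so the adjustment moved the organ pipe toward 193 Hz — it must have started above the reference.

197.1667 Hz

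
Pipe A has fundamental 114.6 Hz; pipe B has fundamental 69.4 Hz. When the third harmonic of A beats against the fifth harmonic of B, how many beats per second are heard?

Third harmonic of the first: 3·114.6 = 343.8 Hz.
Fifth harmonic of the second: 5·69.4 = 347.0 Hz.
f_beat = |343.8 − 347.0| = 3.2 Hz.

3.2 Hz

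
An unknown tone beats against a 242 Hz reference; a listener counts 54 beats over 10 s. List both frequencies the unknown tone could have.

236.6 Hz or 247.4 Hz

Beat frequency = 54/10 = 5.4 Hz.
|f − 242| = 5.4, so f = 242 ± 5.4.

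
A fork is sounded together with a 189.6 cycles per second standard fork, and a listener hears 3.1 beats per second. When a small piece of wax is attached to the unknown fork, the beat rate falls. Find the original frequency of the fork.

|f − 189.6| = 3.1, so the fork was at either 186.5 Hz or 192.7 Hz.
Loading a fork with wax lowers its frequency; the adjustment lowers the fork's frequency.
The beat rate fell, so the adjustment moved the fork toward 189.6 Hz — it must have started above the reference.

192.7 Hz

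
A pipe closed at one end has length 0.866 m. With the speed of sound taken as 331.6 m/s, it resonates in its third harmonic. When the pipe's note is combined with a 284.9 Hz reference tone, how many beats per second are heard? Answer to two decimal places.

2.28 Hz

Closed pipe (odd harmonics): f_n = n·v/(4L) = 3·331.6/(4·0.866) = 287.1824 Hz.
f_beat = |287.1824 − 284.9| = 2.28 Hz.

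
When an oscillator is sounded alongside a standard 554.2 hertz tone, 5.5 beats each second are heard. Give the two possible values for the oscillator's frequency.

|f − 554.2| = 5.5, so f = 554.2 ± 5.5.

548.7 Hz or 559.7 Hz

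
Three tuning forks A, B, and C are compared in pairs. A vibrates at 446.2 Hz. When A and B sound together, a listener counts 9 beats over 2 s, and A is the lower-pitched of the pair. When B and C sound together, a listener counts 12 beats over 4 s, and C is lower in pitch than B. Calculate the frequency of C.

A–B: Beat frequency = 9/2 = 4.5 Hz.
B is above A, so f_B = 446.2 + 4.5 = 450.7 Hz.
B–C: Beat frequency = 12/4 = 3 Hz.
C is below B, so f_C = 450.7 − 3 = 447.7 Hz.

447.7 Hz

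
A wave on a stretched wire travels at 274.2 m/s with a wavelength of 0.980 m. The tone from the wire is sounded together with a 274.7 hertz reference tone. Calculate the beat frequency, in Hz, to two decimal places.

5.10 Hz

Source frequency f = v/λ = 274.2/0.980 = 279.7959 Hz.
f_beat = |279.7959 − 274.7| = 5.10 Hz.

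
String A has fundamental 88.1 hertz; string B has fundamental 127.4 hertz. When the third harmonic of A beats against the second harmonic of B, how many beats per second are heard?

9.5 Hz

Third harmonic of the first: 3·88.1 = 264.3 Hz.
Second harmonic of the second: 2·127.4 = 254.8 Hz.
f_beat = |264.3 − 254.8| = 9.5 Hz.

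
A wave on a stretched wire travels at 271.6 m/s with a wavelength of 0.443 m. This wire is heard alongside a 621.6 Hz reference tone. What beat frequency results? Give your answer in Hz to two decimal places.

8.51 Hz

Source frequency f = v/λ = 271.6/0.443 = 613.0926 Hz.
f_beat = |613.0926 − 621.6| = 8.51 Hz.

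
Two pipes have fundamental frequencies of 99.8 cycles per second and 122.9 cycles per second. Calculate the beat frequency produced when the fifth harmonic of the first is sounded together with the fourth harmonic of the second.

Fifth harmonic of the first: 5·99.8 = 499.0 Hz.
Fourth harmonic of the second: 4·122.9 = 491.6 Hz.
f_beat = |499.0 − 491.6| = 7.4 Hz.

7.4 Hz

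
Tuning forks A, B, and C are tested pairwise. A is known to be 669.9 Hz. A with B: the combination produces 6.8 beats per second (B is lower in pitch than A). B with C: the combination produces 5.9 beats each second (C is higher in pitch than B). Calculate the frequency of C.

669 Hz

B is below A, so f_B = 669.9 − 6.8 = 663.1 Hz.
C is above B, so f_C = 663.1 + 5.9 = 669 Hz.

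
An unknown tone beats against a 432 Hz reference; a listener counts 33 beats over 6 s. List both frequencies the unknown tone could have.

426.5 Hz or 437.5 Hz

Beat frequency = 33/6 = 5.5 Hz.
|f − 432| = 5.5, so f = 432 ± 5.5.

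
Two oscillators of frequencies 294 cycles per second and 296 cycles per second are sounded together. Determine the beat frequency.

2 Hz

The beat frequency equals the magnitude of the frequency difference.
|294 − 296| = 2 Hz.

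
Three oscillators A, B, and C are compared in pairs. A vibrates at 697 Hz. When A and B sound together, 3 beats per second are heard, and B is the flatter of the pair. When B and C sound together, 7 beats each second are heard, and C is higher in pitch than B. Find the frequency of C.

701 Hz

B is below A, so f_B = 697 − 3 = 694 Hz.
C is above B, so f_C = 694 + 7 = 701 Hz.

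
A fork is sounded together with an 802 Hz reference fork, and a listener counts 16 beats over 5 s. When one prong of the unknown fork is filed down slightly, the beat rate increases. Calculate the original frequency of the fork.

Beat frequency = 16/5 = 3.2 Hz.
|f − 802| = 3.2, so the fork was at either 798.8 Hz or 805.2 Hz.
Filing a prong removes mass and raises the fork's frequency; the adjustment raises the fork's frequency.
The beat rate rose, so the adjustment moved the fork further from 802 Hz — it was already above the reference.

805.2 Hz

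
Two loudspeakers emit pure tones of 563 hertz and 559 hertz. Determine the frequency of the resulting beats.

4 Hz

f_beat = |f₁ − f₂|.
|563 − 559| = 4 Hz.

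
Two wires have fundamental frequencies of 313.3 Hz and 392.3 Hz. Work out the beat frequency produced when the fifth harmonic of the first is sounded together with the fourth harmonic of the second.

2.7 Hz

Fifth harmonic of the first: 5·313.3 = 1566.5 Hz.
Fourth harmonic of the second: 4·392.3 = 1569.2 Hz.
f_beat = |1566.5 − 1569.2| = 2.7 Hz.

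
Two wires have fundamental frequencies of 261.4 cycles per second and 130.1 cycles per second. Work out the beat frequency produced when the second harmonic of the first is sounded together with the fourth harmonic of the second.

Second harmonic of the first: 2·261.4 = 522.8 Hz.
Fourth harmonic of the second: 4·130.1 = 520.4 Hz.
f_beat = |522.8 − 520.4| = 2.4 Hz.

2.4 Hz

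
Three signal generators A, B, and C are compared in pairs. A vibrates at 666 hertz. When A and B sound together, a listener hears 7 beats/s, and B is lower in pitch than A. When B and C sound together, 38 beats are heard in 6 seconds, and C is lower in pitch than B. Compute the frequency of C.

B is below A, so f_B = 666 − 7 = 659 Hz.
B–C: Beat frequency = 38/6 = 6.3333 Hz.
C is below B, so f_C = 659 − 6.3333 = 652.6667 Hz.

652.6667 Hz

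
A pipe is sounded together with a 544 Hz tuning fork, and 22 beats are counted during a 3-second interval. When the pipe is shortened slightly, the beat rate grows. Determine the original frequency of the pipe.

Beat frequency = 22/3 = 7.3333 Hz.
|f − 544| = 7.3333, so the pipe was at either 536.6667 Hz or 551.3333 Hz.
A shorter pipe has a higher fundamental; the adjustment raises the pipe's frequency.
The beat rate rose, so the adjustment moved the pipe further from 544 Hz — it was already above the reference.

551.3333 Hz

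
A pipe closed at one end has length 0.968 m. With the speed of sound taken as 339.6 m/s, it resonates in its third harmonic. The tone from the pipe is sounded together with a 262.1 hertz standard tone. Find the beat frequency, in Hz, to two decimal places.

1.02 Hz

Closed pipe (odd harmonics): f_n = n·v/(4L) = 3·339.6/(4·0.968) = 263.1198 Hz.
f_beat = |263.1198 − 262.1| = 1.02 Hz.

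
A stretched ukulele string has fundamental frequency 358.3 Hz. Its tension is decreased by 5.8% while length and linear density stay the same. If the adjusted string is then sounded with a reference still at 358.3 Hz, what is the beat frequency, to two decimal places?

10.55 Hz

For a string, f ∝ √T, so the new frequency is 358.3·√0.942 = 347.7541 Hz.
f_beat = |347.7541 − 358.3| = 10.55 Hz.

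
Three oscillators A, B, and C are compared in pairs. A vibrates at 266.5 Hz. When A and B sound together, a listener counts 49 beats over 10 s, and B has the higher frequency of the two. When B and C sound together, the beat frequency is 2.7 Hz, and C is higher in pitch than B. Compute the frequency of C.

A–B: Beat frequency = 49/10 = 4.9 Hz.
B is above A, so f_B = 266.5 + 4.9 = 271.4 Hz.
C is above B, so f_C = 271.4 + 2.7 = 274.1 Hz.

274.1 Hz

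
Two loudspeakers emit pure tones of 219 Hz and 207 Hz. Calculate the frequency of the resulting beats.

12 Hz

The beat frequency equals the magnitude of the frequency difference.
|219 − 207| = 12 Hz.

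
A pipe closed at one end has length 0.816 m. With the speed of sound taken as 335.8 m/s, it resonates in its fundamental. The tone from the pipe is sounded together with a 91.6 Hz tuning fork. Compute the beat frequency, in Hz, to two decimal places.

11.28 Hz

Closed pipe (odd harmonics): f_n = n·v/(4L) = 1·335.8/(4·0.816) = 102.8799 Hz.
f_beat = |102.8799 − 91.6| = 11.28 Hz.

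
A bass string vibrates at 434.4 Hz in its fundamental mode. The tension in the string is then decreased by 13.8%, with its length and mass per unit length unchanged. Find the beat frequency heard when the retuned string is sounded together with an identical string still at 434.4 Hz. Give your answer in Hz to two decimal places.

For a string, f ∝ √T, so the new frequency is 434.4·√0.862 = 403.3141 Hz.
f_beat = |403.3141 − 434.4| = 31.09 Hz.

31.09 Hz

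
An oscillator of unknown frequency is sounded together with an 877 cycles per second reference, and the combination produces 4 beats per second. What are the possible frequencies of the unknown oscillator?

|f − 877| = 4, so f = 877 ± 4.

873 Hz or 881 Hz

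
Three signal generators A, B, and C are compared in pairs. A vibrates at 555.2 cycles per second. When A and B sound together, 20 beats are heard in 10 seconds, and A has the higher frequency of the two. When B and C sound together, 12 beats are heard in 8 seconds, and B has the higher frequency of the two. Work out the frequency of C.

551.7 Hz

A–B: Beat frequency = 20/10 = 2 Hz.
B is below A, so f_B = 555.2 − 2 = 553.2 Hz.
B–C: Beat frequency = 12/8 = 1.5 Hz.
C is below B, so f_C = 553.2 − 1.5 = 551.7 Hz.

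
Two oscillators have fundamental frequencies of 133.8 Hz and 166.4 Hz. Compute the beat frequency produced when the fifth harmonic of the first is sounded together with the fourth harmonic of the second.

Fifth harmonic of the first: 5·133.8 = 669.0 Hz.
Fourth harmonic of the second: 4·166.4 = 665.6 Hz.
f_beat = |669.0 − 665.6| = 3.4 Hz.

3.4 Hz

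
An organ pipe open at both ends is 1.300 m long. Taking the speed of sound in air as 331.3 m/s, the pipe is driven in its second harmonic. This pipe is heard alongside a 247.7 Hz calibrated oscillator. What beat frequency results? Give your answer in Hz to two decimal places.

7.15 Hz

Open pipe: f_n = n·v/(2L) = 2·331.3/(2·1.300) = 254.8462 Hz.
f_beat = |254.8462 − 247.7| = 7.15 Hz.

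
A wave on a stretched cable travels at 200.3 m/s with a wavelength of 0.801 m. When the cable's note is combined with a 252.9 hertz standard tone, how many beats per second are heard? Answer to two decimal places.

2.84 Hz

Source frequency f = v/λ = 200.3/0.801 = 250.0624 Hz.
f_beat = |250.0624 − 252.9| = 2.84 Hz.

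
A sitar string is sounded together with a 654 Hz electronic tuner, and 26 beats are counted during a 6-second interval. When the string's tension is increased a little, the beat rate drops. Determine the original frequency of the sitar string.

649.6667 Hz

Beat frequency = 26/6 = 4.3333 Hz.
|f − 654| = 4.3333, so the sitar string was at either 649.6667 Hz or 658.3333 Hz.
Higher tension means higher frequency; the adjustment raises the sitar string's frequency.
The beat rate fell, so the adjustment moved the sitar string toward 654 Hz — it must have started below the reference.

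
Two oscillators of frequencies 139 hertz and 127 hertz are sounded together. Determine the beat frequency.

f_beat = |f₁ − f₂|.
|139 − 127| = 12 Hz.

12 Hz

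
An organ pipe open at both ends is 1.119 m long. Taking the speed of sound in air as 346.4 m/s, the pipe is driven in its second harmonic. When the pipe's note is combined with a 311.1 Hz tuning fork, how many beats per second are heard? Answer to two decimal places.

Open pipe: f_n = n·v/(2L) = 2·346.4/(2·1.119) = 309.5621 Hz.
f_beat = |309.5621 − 311.1| = 1.54 Hz.

1.54 Hz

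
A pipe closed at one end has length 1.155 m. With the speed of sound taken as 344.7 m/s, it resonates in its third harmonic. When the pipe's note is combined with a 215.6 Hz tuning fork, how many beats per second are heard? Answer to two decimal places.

Closed pipe (odd harmonics): f_n = n·v/(4L) = 3·344.7/(4·1.155) = 223.8312 Hz.
f_beat = |223.8312 − 215.6| = 8.23 Hz.

8.23 Hz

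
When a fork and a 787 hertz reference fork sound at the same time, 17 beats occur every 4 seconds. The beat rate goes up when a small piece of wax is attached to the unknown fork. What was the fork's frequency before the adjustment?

Beat frequency = 17/4 = 4.25 Hz.
|f − 787| = 4.25, so the fork was at either 782.75 Hz or 791.25 Hz.
Loading a fork with wax lowers its frequency; the adjustment lowers the fork's frequency.
The beat rate rose, so the adjustment moved the fork further from 787 Hz — it was already below the reference.

782.75 Hz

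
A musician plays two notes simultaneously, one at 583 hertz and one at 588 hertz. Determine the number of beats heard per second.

f_beat = |f₁ − f₂|.
|583 − 588| = 5 Hz.

5 Hz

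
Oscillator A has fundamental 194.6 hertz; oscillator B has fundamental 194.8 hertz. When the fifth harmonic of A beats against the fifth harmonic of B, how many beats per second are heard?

Fifth harmonic of the first: 5·194.6 = 973.0 Hz.
Fifth harmonic of the second: 5·194.8 = 974.0 Hz.
f_beat = |973.0 − 974.0| = 1.0 Hz.

1.0 Hz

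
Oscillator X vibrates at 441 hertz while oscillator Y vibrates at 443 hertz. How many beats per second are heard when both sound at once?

The beat frequency equals the magnitude of the frequency difference.
|441 − 443| = 2 Hz.

2 Hz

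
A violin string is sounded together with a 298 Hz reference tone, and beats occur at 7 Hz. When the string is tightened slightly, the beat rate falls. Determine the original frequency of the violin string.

|f − 298| = 7, so the violin string was at either 291 Hz or 305 Hz.
Increasing tension raises a string's frequency; the adjustment raises the violin string's frequency.
The beat rate fell, so the adjustment moved the violin string toward 298 Hz — it must have started below the reference.

291 Hz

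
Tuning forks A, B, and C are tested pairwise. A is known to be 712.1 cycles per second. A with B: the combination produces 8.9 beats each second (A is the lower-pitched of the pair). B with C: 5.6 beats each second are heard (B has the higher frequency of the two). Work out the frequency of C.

715.4 Hz

B is above A, so f_B = 712.1 + 8.9 = 721 Hz.
C is below B, so f_C = 721 − 5.6 = 715.4 Hz.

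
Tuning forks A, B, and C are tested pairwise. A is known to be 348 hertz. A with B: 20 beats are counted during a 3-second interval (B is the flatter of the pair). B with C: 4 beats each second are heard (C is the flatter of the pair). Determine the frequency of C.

A–B: Beat frequency = 20/3 = 6.6667 Hz.
B is below A, so f_B = 348 − 6.6667 = 341.3333 Hz.
C is below B, so f_C = 341.3333 − 4 = 337.3333 Hz.

337.3333 Hz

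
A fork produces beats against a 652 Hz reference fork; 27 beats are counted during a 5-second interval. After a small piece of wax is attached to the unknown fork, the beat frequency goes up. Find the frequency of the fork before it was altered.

646.6 Hz

Beat frequency = 27/5 = 5.4 Hz.
|f − 652| = 5.4, so the fork was at either 646.6 Hz or 657.4 Hz.
Loading a fork with wax lowers its frequency; the adjustment lowers the fork's frequency.
The beat rate rose, so the adjustment moved the fork further from 652 Hz — it was already below the reference.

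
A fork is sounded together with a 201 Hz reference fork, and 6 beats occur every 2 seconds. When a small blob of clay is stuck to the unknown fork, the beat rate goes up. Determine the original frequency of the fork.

Beat frequency = 6/2 = 3 Hz.
|f − 201| = 3, so the fork was at either 198 Hz or 204 Hz.
Adding mass to a fork lowers its frequency; the adjustment lowers the fork's frequency.
The beat rate rose, so the adjustment moved the fork further from 201 Hz — it was already below the reference.

198 Hz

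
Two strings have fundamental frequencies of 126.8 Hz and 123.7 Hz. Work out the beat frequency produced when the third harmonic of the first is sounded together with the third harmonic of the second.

Third harmonic of the first: 3·126.8 = 380.4 Hz.
Third harmonic of the second: 3·123.7 = 371.1 Hz.
f_beat = |380.4 − 371.1| = 9.3 Hz.

9.3 Hz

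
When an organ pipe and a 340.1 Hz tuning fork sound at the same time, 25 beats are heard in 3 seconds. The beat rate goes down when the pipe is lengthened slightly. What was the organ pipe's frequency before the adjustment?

348.4333 Hz

Beat frequency = 25/3 = 8.3333 Hz.
|f − 340.1| = 8.3333, so the organ pipe was at either 331.7667 Hz or 348.4333 Hz.
A longer pipe has a lower fundamental; the adjustment lowers the organ pipe's frequency.
The beat rate fell, so the adjustment moved the organ pipe toward 340.1 Hz — it must have started above the reference.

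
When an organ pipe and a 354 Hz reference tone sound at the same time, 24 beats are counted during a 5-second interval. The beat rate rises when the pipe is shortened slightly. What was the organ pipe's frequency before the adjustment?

Beat frequency = 24/5 = 4.8 Hz.
|f − 354| = 4.8, so the organ pipe was at either 349.2 Hz or 358.8 Hz.
A shorter pipe has a higher fundamental; the adjustment raises the organ pipe's frequency.
The beat rate rose, so the adjustment moved the organ pipe further from 354 Hz — it was already above the reference.

358.8 Hz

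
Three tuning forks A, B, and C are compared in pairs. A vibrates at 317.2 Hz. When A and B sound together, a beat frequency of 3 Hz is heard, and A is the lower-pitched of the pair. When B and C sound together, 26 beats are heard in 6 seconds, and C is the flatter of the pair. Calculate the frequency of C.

315.8667 Hz

B is above A, so f_B = 317.2 + 3 = 320.2 Hz.
B–C: Beat frequency = 26/6 = 4.3333 Hz.
C is below B, so f_C = 320.2 − 4.3333 = 315.8667 Hz.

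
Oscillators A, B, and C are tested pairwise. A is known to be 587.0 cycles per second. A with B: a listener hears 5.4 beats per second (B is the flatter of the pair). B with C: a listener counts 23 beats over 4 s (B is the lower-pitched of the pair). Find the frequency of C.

B is below A, so f_B = 587.0 − 5.4 = 581.6 Hz.
B–C: Beat frequency = 23/4 = 5.75 Hz.
C is above B, so f_C = 581.6 + 5.75 = 587.35 Hz.

587.35 Hz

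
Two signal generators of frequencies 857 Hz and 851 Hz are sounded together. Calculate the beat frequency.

6 Hz

f_beat = |f₁ − f₂|.
|857 − 851| = 6 Hz.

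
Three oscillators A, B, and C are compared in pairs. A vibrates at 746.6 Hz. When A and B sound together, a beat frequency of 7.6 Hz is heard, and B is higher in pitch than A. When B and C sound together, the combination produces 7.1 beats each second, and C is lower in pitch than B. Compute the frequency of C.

B is above A, so f_B = 746.6 + 7.6 = 754.2 Hz.
C is below B, so f_C = 754.2 − 7.1 = 747.1 Hz.

747.1 Hz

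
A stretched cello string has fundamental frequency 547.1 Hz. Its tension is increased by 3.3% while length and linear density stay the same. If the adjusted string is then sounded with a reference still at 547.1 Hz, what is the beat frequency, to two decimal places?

8.95 Hz

For a string, f ∝ √T, so the new frequency is 547.1·√1.033 = 556.0539 Hz.
f_beat = |556.0539 − 547.1| = 8.95 Hz.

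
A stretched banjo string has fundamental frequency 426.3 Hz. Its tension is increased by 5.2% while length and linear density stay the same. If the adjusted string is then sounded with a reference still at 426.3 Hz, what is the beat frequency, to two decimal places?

10.94 Hz

For a string, f ∝ √T, so the new frequency is 426.3·√1.052 = 437.2433 Hz.
f_beat = |437.2433 − 426.3| = 10.94 Hz.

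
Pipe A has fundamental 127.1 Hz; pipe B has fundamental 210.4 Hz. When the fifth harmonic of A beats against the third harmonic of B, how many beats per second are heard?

Fifth harmonic of the first: 5·127.1 = 635.5 Hz.
Third harmonic of the second: 3·210.4 = 631.2 Hz.
f_beat = |635.5 − 631.2| = 4.3 Hz.

4.3 Hz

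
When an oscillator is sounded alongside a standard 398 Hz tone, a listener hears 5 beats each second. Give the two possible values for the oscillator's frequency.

393 Hz or 403 Hz

|f − 398| = 5, so f = 398 ± 5.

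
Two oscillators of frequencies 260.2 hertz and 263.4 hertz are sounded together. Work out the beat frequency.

3.2 Hz

Beats arise from superposition of two nearby frequencies; the beat rate is |f₁ − f₂|.
|260.2 − 263.4| = 3.2 Hz.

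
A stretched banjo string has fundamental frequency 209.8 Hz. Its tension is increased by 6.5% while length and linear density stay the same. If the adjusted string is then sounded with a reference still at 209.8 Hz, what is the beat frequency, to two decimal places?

6.71 Hz

For a string, f ∝ √T, so the new frequency is 209.8·√1.065 = 216.5112 Hz.
f_beat = |216.5112 − 209.8| = 6.71 Hz.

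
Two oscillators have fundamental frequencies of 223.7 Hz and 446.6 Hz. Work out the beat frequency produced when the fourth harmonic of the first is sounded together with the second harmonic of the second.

Fourth harmonic of the first: 4·223.7 = 894.8 Hz.
Second harmonic of the second: 2·446.6 = 893.2 Hz.
f_beat = |894.8 − 893.2| = 1.6 Hz.

1.6 Hz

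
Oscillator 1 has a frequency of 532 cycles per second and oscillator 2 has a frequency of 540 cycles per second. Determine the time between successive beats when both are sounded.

0.125 s

f_beat = |532 − 540| = 8 Hz.
Beat period T = 1 / f_beat = 1 / 8 s.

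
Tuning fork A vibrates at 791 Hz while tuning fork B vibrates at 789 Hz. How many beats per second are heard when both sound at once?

2 Hz

The beat frequency equals the magnitude of the frequency difference.
|791 − 789| = 2 Hz.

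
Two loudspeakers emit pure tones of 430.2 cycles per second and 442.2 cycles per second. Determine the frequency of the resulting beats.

The beat frequency equals the magnitude of the frequency difference.
|430.2 − 442.2| = 12 Hz.

12 Hz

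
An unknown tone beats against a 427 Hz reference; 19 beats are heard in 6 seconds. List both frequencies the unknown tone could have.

Beat frequency = 19/6 = 3.1667 Hz.
|f − 427| = 3.1667, so f = 427 ± 3.1667.

423.8333 Hz or 430.1667 Hz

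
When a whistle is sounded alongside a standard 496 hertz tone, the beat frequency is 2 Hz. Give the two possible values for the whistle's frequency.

|f − 496| = 2, so f = 496 ± 2.

494 Hz or 498 Hz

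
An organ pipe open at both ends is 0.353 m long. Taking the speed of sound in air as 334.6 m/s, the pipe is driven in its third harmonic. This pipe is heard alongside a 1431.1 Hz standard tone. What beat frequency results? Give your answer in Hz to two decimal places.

Open pipe: f_n = n·v/(2L) = 3·334.6/(2·0.353) = 1421.8130 Hz.
f_beat = |1421.8130 − 1431.1| = 9.29 Hz.

9.29 Hz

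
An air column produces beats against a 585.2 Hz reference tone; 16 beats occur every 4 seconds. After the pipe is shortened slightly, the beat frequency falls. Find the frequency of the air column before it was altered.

Beat frequency = 16/4 = 4 Hz.
|f − 585.2| = 4, so the air column was at either 581.2 Hz or 589.2 Hz.
A shorter pipe has a higher fundamental; the adjustment raises the air column's frequency.
The beat rate fell, so the adjustment moved the air column toward 585.2 Hz — it must have started below the reference.

581.2 Hz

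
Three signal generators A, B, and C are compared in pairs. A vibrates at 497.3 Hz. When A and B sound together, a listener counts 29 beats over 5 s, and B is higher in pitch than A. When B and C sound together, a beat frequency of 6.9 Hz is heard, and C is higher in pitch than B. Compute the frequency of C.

A–B: Beat frequency = 29/5 = 5.8 Hz.
B is above A, so f_B = 497.3 + 5.8 = 503.1 Hz.
C is above B, so f_C = 503.1 + 6.9 = 510 Hz.

510 Hz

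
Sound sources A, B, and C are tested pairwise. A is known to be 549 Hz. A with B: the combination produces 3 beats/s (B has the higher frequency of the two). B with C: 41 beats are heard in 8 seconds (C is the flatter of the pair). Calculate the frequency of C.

546.875 Hz

B is above A, so f_B = 549 + 3 = 552 Hz.
B–C: Beat frequency = 41/8 = 5.125 Hz.
C is below B, so f_C = 552 − 5.125 = 546.875 Hz.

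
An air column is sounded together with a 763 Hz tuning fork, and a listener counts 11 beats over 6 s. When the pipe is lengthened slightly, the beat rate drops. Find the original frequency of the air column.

Beat frequency = 11/6 = 1.8333 Hz.
|f − 763| = 1.8333, so the air column was at either 761.1667 Hz or 764.8333 Hz.
A longer pipe has a lower fundamental; the adjustment lowers the air column's frequency.
The beat rate fell, so the adjustment moved the air column toward 763 Hz — it must have started above the reference.

764.8333 Hz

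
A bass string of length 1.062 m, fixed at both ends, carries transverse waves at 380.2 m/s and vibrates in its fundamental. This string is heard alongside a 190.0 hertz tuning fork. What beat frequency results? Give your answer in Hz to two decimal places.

For a string fixed at both ends, f_n = n·v/(2L) = 1·380.2/(2·1.062) = 179.0019 Hz.
f_beat = |179.0019 − 190.0| = 11.00 Hz.

11.00 Hz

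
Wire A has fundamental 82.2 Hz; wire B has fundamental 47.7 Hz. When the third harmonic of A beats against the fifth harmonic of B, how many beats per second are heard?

8.1 Hz

Third harmonic of the first: 3·82.2 = 246.6 Hz.
Fifth harmonic of the second: 5·47.7 = 238.5 Hz.
f_beat = |246.6 − 238.5| = 8.1 Hz.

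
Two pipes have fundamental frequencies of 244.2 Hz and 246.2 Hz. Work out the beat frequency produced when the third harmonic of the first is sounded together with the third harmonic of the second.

Third harmonic of the first: 3·244.2 = 732.6 Hz.
Third harmonic of the second: 3·246.2 = 738.6 Hz.
f_beat = |732.6 − 738.6| = 6.0 Hz.

6.0 Hz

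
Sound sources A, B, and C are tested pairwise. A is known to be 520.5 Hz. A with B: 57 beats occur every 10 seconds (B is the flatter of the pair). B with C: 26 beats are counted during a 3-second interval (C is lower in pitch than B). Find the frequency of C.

506.1333 Hz

A–B: Beat frequency = 57/10 = 5.7 Hz.
B is below A, so f_B = 520.5 − 5.7 = 514.8 Hz.
B–C: Beat frequency = 26/3 = 8.6667 Hz.
C is below B, so f_C = 514.8 − 8.6667 = 506.1333 Hz.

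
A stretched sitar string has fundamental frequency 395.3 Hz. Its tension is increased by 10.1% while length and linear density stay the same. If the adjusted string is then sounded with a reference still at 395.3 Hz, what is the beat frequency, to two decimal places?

For a string, f ∝ √T, so the new frequency is 395.3·√1.101 = 414.7825 Hz.
f_beat = |414.7825 − 395.3| = 19.48 Hz.

19.48 Hz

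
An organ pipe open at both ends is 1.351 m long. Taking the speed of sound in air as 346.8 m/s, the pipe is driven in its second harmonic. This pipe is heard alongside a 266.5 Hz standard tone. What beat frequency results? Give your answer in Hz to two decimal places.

Open pipe: f_n = n·v/(2L) = 2·346.8/(2·1.351) = 256.6987 Hz.
f_beat = |256.6987 − 266.5| = 9.80 Hz.

9.80 Hz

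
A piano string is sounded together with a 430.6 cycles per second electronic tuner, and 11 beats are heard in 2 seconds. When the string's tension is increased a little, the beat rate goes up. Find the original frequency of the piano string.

Beat frequency = 11/2 = 5.5 Hz.
|f − 430.6| = 5.5, so the piano string was at either 425.1 Hz or 436.1 Hz.
Higher tension means higher frequency; the adjustment raises the piano string's frequency.
The beat rate rose, so the adjustment moved the piano string further from 430.6 Hz — it was already above the reference.

436.1 Hz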